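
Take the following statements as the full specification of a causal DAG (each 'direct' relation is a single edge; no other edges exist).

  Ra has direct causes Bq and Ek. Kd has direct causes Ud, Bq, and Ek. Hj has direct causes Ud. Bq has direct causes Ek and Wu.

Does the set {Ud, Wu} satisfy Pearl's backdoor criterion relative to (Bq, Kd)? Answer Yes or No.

Backdoor paths from Bq to Kd (paths whose first edge points into Bq):
  P1: Bq <- Ek -> Kd
Condition 1 (no descendant of Bq in the set): holds — descendants of Bq are {Kd, Ra}; none are in {Ud, Wu}.
Condition 2 (every backdoor path blocked by {Ud, Wu}):
  P1: open — no interior node is in the conditioning set.
{Ud, Wu} does not satisfy the backdoor criterion.

No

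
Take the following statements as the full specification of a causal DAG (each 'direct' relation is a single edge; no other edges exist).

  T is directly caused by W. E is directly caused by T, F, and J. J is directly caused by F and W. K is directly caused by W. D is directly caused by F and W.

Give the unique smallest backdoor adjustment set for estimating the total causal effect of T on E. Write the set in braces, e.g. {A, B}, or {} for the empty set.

{W}

Variables eligible for adjustment (non-descendants of T, excluding T and E): {D, F, J, K, W}.
Backdoor paths from T to E:
  P1: T <- W -> J <- F -> E
  P2: T <- W -> J -> E
  P3: T <- W -> D <- F -> J -> E
  P4: T <- W -> D <- F -> E
The empty set is not sufficient: P2 (T <- W -> J -> E) has no collider blocking it and no conditioned non-collider, so it is open.
Try {W}:
  P1: blocked at fork node W ∈ conditioning set.
  P2: blocked at fork node W ∈ conditioning set.
  P3: blocked at fork node W ∈ conditioning set.
  P4: blocked at fork node W ∈ conditioning set.
{W} contains no descendant of T and blocks every backdoor path.
No other singleton works — e.g. {F} leaves P2 open — so {W} is the unique smallest valid adjustment set.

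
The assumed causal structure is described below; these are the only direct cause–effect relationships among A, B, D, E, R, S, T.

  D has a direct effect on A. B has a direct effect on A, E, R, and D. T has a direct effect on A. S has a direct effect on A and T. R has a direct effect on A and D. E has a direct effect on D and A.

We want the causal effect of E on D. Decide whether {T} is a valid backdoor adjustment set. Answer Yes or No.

No

Backdoor paths from E to D (paths whose first edge points into E):
  P1: E <- B -> R -> D
  P2: E <- B -> R -> A <- D
  P3: E <- B -> D
  P4: E <- B -> A <- R -> D
  P5: E <- B -> A <- D
Condition 1 (no descendant of E in the set): holds — descendants of E are {A, D}; none are in {T}.
Condition 2 (every backdoor path blocked by {T}):
  P1: open — no interior node is in the conditioning set.
  P2: blocked at collider A (neither it nor any descendant is in the conditioning set).
  P3: open — no interior node is in the conditioning set.
  P4: blocked at collider A (neither it nor any descendant is in the conditioning set).
  P5: blocked at collider A (neither it nor any descendant is in the conditioning set).
{T} does not satisfy the backdoor criterion.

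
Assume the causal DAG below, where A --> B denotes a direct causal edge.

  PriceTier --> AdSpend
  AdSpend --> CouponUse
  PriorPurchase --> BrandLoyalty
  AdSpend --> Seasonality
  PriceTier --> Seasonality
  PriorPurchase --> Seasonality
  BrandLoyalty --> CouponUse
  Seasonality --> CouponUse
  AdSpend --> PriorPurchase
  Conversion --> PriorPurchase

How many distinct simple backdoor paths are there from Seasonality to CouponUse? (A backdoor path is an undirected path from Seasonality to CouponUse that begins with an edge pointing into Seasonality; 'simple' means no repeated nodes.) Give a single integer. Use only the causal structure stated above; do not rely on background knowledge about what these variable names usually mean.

A backdoor path from Seasonality to CouponUse is any simple undirected path whose first edge points into Seasonality (i.e. leaves Seasonality via a parent).
Parents of Seasonality: {AdSpend, PriceTier, PriorPurchase}.
Enumerating:
  P1: Seasonality <- PriceTier -> AdSpend -> PriorPurchase -> BrandLoyalty -> CouponUse
  P2: Seasonality <- PriceTier -> AdSpend -> CouponUse
  P3: Seasonality <- AdSpend -> PriorPurchase -> BrandLoyalty -> CouponUse
  P4: Seasonality <- AdSpend -> CouponUse
  P5: Seasonality <- PriorPurchase <- AdSpend -> CouponUse
  P6: Seasonality <- PriorPurchase -> BrandLoyalty -> CouponUse
That exhausts the simple backdoor paths. Count: 6.

6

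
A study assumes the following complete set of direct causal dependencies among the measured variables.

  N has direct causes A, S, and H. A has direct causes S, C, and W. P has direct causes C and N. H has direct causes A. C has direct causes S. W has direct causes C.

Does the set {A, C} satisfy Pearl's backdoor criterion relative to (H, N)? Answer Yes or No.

Yes

Backdoor paths from H to N (paths whose first edge points into H):
  P1: H <- A <- S -> C -> P <- N
  P2: H <- A <- S -> N
  P3: H <- A <- C <- S -> N
  P4: H <- A <- C -> P <- N
  P5: H <- A <- W <- C <- S -> N
  P6: H <- A <- W <- C -> P <- N
  P7: H <- A -> N
Condition 1 (no descendant of H in the set): holds — descendants of H are {N, P}; none are in {A, C}.
Condition 2 (every backdoor path blocked by {A, C}):
  P1: blocked at chain node A ∈ conditioning set.
  P2: blocked at chain node A ∈ conditioning set.
  P3: blocked at chain node A ∈ conditioning set.
  P4: blocked at chain node A ∈ conditioning set.
  P5: blocked at chain node A ∈ conditioning set.
  P6: blocked at chain node A ∈ conditioning set.
  P7: blocked at fork node A ∈ conditioning set.
{A, C} satisfies the backdoor criterion.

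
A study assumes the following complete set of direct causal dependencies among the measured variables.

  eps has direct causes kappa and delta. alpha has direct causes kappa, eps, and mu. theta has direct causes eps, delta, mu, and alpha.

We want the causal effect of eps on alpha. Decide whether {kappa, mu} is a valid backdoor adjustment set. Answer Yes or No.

Backdoor paths from eps to alpha (paths whose first edge points into eps):
  P1: eps <- delta -> theta <- mu -> alpha
  P2: eps <- delta -> theta <- alpha
  P3: eps <- kappa -> alpha
Condition 1 (no descendant of eps in the set): holds — descendants of eps are {alpha, theta}; none are in {kappa, mu}.
Condition 2 (every backdoor path blocked by {kappa, mu}):
  P1: blocked at collider theta (neither it nor any descendant is in the conditioning set).
  P2: blocked at collider theta (neither it nor any descendant is in the conditioning set).
  P3: blocked at fork node kappa ∈ conditioning set.
{kappa, mu} satisfies the backdoor criterion.

Yes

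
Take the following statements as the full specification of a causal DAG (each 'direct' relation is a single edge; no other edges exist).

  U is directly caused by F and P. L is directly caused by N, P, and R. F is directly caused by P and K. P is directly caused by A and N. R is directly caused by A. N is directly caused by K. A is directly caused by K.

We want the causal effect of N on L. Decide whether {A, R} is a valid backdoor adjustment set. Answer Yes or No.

Yes

Backdoor paths from N to L (paths whose first edge points into N):
  P1: N <- K -> A -> R -> L
  P2: N <- K -> A -> P -> L
  P3: N <- K -> F <- P <- A -> R -> L
  P4: N <- K -> F <- P -> L
  P5: N <- K -> F -> U <- P <- A -> R -> L
  P6: N <- K -> F -> U <- P -> L
Condition 1 (no descendant of N in the set): holds — descendants of N are {F, L, P, U}; none are in {A, R}.
Condition 2 (every backdoor path blocked by {A, R}):
  P1: blocked at chain node A ∈ conditioning set.
  P2: blocked at chain node A ∈ conditioning set.
  P3: blocked at collider F (neither it nor any descendant is in the conditioning set).
  P4: blocked at collider F (neither it nor any descendant is in the conditioning set).
  P5: blocked at collider U (neither it nor any descendant is in the conditioning set).
  P6: blocked at collider U (neither it nor any descendant is in the conditioning set).
{A, R} satisfies the backdoor criterion.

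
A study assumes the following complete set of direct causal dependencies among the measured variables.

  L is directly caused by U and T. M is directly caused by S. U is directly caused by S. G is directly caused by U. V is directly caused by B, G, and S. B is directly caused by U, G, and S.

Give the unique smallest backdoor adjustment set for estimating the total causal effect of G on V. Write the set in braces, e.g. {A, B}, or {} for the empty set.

Variables eligible for adjustment (non-descendants of G, excluding G and V): {L, M, S, T, U}.
Backdoor paths from G to V:
  P1: G <- U <- S -> B -> V
  P2: G <- U <- S -> V
  P3: G <- U -> B <- S -> V
  P4: G <- U -> B -> V
The empty set is not sufficient: P1 (G <- U <- S -> B -> V) has no collider blocking it and no conditioned non-collider, so it is open.
Try {U}:
  P1: blocked at chain node U ∈ conditioning set.
  P2: blocked at chain node U ∈ conditioning set.
  P3: blocked at fork node U ∈ conditioning set.
  P4: blocked at fork node U ∈ conditioning set.
{U} contains no descendant of G and blocks every backdoor path.
No other singleton works — e.g. {T} leaves P1 open — so {U} is the unique smallest valid adjustment set.

{U}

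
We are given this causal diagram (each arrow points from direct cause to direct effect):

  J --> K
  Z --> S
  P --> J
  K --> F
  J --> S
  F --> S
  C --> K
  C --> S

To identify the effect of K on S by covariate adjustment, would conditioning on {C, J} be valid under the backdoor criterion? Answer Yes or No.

Yes

Backdoor paths from K to S (paths whose first edge points into K):
  P1: K <- C -> S
  P2: K <- J -> S
Condition 1 (no descendant of K in the set): holds — descendants of K are {F, S}; none are in {C, J}.
Condition 2 (every backdoor path blocked by {C, J}):
  P1: blocked at fork node C ∈ conditioning set.
  P2: blocked at fork node J ∈ conditioning set.
{C, J} satisfies the backdoor criterion.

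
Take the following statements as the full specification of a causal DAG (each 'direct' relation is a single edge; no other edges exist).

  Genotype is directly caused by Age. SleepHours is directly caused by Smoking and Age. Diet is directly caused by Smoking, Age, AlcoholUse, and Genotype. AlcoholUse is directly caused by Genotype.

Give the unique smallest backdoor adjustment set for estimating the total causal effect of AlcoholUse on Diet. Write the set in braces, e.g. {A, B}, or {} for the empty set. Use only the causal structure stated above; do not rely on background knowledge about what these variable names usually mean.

Variables eligible for adjustment (non-descendants of AlcoholUse, excluding AlcoholUse and Diet): {Age, Genotype, SleepHours, Smoking}.
Backdoor paths from AlcoholUse to Diet:
  P1: AlcoholUse <- Genotype <- Age -> Diet
  P2: AlcoholUse <- Genotype <- Age -> SleepHours <- Smoking -> Diet
  P3: AlcoholUse <- Genotype -> Diet
The empty set is not sufficient: P1 (AlcoholUse <- Genotype <- Age -> Diet) has no collider blocking it and no conditioned non-collider, so it is open.
Try {Genotype}:
  P1: blocked at chain node Genotype ∈ conditioning set.
  P2: blocked at chain node Genotype ∈ conditioning set.
  P3: blocked at fork node Genotype ∈ conditioning set.
{Genotype} contains no descendant of AlcoholUse and blocks every backdoor path.
No other singleton works — e.g. {Age} leaves P3 open — so {Genotype} is the unique smallest valid adjustment set.

{Genotype}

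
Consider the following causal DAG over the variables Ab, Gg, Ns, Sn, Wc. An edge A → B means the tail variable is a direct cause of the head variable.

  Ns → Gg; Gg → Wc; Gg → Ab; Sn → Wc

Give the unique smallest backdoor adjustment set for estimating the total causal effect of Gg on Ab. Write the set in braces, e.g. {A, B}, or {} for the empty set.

{}

Variables eligible for adjustment (non-descendants of Gg, excluding Gg and Ab): {Ns, Sn}.
Backdoor paths from Gg to Ab:
  (none)
With no backdoor paths the empty set already satisfies the criterion, and it is trivially minimal.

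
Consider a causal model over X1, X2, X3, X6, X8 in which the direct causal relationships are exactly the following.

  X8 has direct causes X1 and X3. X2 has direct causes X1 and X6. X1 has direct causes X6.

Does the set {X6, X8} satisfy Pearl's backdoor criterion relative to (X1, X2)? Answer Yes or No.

Backdoor paths from X1 to X2 (paths whose first edge points into X1):
  P1: X1 <- X6 -> X2
Condition 1 (no descendant of X1 in the set): FAILS — X8 is a descendant of X1.
Condition 2 (every backdoor path blocked by {X6, X8}):
  P1: blocked at fork node X6 ∈ conditioning set.
{X6, X8} does not satisfy the backdoor criterion.

No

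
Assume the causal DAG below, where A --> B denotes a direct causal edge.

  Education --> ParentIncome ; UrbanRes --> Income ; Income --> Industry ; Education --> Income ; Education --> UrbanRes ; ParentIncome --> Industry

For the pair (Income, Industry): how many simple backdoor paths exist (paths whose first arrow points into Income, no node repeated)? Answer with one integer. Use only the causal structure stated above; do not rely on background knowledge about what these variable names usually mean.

A backdoor path from Income to Industry is any simple undirected path whose first edge points into Income (i.e. leaves Income via a parent).
Parents of Income: {Education, UrbanRes}.
Enumerating:
  P1: Income <- Education -> ParentIncome -> Industry
  P2: Income <- UrbanRes <- Education -> ParentIncome -> Industry
That exhausts the simple backdoor paths. Count: 2.

2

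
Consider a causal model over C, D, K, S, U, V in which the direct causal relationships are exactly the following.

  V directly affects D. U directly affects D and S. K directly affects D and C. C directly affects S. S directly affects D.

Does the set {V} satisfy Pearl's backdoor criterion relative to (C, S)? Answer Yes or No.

Yes

Backdoor paths from C to S (paths whose first edge points into C):
  P1: C <- K -> D <- U -> S
  P2: C <- K -> D <- S
Condition 1 (no descendant of C in the set): holds — descendants of C are {D, S}; none are in {V}.
Condition 2 (every backdoor path blocked by {V}):
  P1: blocked at collider D (neither it nor any descendant is in the conditioning set).
  P2: blocked at collider D (neither it nor any descendant is in the conditioning set).
{V} satisfies the backdoor criterion.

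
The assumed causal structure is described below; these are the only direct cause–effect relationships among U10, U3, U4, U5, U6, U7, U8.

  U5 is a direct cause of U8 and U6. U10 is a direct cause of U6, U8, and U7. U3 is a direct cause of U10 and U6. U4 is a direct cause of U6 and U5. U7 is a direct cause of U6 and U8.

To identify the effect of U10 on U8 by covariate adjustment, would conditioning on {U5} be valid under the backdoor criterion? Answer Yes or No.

Yes

Backdoor paths from U10 to U8 (paths whose first edge points into U10):
  P1: U10 <- U3 -> U6 <- U4 -> U5 -> U8
  P2: U10 <- U3 -> U6 <- U7 -> U8
  P3: U10 <- U3 -> U6 <- U5 -> U8
Condition 1 (no descendant of U10 in the set): holds — descendants of U10 are {U6, U7, U8}; none are in {U5}.
Condition 2 (every backdoor path blocked by {U5}):
  P1: blocked at collider U6 (neither it nor any descendant is in the conditioning set).
  P2: blocked at collider U6 (neither it nor any descendant is in the conditioning set).
  P3: blocked at collider U6 (neither it nor any descendant is in the conditioning set).
{U5} satisfies the backdoor criterion.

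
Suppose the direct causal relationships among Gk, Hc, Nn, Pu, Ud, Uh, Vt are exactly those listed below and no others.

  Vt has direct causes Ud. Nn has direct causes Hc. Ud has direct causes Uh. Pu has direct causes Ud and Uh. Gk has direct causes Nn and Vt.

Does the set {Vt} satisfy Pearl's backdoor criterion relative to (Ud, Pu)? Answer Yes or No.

No

Backdoor paths from Ud to Pu (paths whose first edge points into Ud):
  P1: Ud <- Uh -> Pu
Condition 1 (no descendant of Ud in the set): FAILS — Vt is a descendant of Ud.
Condition 2 (every backdoor path blocked by {Vt}):
  P1: open — no interior node is in the conditioning set.
{Vt} does not satisfy the backdoor criterion.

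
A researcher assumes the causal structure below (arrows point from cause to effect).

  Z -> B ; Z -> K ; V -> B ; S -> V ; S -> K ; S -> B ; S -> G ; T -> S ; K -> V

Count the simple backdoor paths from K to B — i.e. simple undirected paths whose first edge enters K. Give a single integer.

A backdoor path from K to B is any simple undirected path whose first edge points into K (i.e. leaves K via a parent).
Parents of K: {S, Z}.
Enumerating:
  P1: K <- S -> V -> B
  P2: K <- S -> B
  P3: K <- Z -> B
That exhausts the simple backdoor paths. Count: 3.

3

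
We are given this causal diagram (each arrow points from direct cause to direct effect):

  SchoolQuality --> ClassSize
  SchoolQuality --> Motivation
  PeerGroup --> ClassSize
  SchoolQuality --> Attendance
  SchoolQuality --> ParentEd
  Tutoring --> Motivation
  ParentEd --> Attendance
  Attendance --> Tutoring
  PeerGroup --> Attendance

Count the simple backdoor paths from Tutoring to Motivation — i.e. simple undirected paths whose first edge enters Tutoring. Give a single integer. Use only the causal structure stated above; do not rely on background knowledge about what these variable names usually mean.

A backdoor path from Tutoring to Motivation is any simple undirected path whose first edge points into Tutoring (i.e. leaves Tutoring via a parent).
Parents of Tutoring: {Attendance}.
Enumerating:
  P1: Tutoring <- Attendance <- PeerGroup -> ClassSize <- SchoolQuality -> Motivation
  P2: Tutoring <- Attendance <- SchoolQuality -> Motivation
  P3: Tutoring <- Attendance <- ParentEd <- SchoolQuality -> Motivation
That exhausts the simple backdoor paths. Count: 3.

3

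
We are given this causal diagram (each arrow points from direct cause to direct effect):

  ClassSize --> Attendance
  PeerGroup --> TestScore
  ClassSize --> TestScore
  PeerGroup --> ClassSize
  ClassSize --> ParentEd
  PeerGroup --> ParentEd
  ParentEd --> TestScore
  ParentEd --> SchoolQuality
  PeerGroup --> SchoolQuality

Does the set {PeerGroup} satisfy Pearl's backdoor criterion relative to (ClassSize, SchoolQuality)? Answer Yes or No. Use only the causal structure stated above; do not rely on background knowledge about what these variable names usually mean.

Backdoor paths from ClassSize to SchoolQuality (paths whose first edge points into ClassSize):
  P1: ClassSize <- PeerGroup -> ParentEd -> SchoolQuality
  P2: ClassSize <- PeerGroup -> TestScore <- ParentEd -> SchoolQuality
  P3: ClassSize <- PeerGroup -> SchoolQuality
Condition 1 (no descendant of ClassSize in the set): holds — descendants of ClassSize are {Attendance, ParentEd, SchoolQuality, TestScore}; none are in {PeerGroup}.
Condition 2 (every backdoor path blocked by {PeerGroup}):
  P1: blocked at fork node PeerGroup ∈ conditioning set.
  P2: blocked at fork node PeerGroup ∈ conditioning set.
  P3: blocked at fork node PeerGroup ∈ conditioning set.
{PeerGroup} satisfies the backdoor criterion.

Yes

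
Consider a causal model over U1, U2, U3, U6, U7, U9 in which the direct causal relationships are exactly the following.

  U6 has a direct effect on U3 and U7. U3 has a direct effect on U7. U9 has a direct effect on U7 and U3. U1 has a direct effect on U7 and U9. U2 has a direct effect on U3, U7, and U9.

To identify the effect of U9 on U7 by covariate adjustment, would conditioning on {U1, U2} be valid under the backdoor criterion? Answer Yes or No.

Yes

Backdoor paths from U9 to U7 (paths whose first edge points into U9):
  P1: U9 <- U1 -> U7
  P2: U9 <- U2 -> U3 <- U6 -> U7
  P3: U9 <- U2 -> U3 -> U7
  P4: U9 <- U2 -> U7
Condition 1 (no descendant of U9 in the set): holds — descendants of U9 are {U3, U7}; none are in {U1, U2}.
Condition 2 (every backdoor path blocked by {U1, U2}):
  P1: blocked at fork node U1 ∈ conditioning set.
  P2: blocked at fork node U2 ∈ conditioning set.
  P3: blocked at fork node U2 ∈ conditioning set.
  P4: blocked at fork node U2 ∈ conditioning set.
{U1, U2} satisfies the backdoor criterion.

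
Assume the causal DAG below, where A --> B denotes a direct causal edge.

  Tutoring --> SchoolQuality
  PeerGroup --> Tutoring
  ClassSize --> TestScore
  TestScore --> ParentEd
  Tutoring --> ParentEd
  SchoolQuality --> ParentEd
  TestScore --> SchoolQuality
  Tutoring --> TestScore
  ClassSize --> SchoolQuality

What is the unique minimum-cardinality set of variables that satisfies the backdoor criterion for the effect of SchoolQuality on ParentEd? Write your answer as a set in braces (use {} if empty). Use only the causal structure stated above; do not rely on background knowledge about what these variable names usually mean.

Variables eligible for adjustment (non-descendants of SchoolQuality, excluding SchoolQuality and ParentEd): {ClassSize, PeerGroup, TestScore, Tutoring}.
Backdoor paths from SchoolQuality to ParentEd:
  P1: SchoolQuality <- ClassSize -> TestScore <- Tutoring -> ParentEd
  P2: SchoolQuality <- ClassSize -> TestScore -> ParentEd
  P3: SchoolQuality <- Tutoring -> TestScore -> ParentEd
  P4: SchoolQuality <- Tutoring -> ParentEd
  P5: SchoolQuality <- TestScore <- Tutoring -> ParentEd
  P6: SchoolQuality <- TestScore -> ParentEd
The empty set is not sufficient: P2 (SchoolQuality <- ClassSize -> TestScore -> ParentEd) has no collider blocking it and no conditioned non-collider, so it is open.
Try {TestScore, Tutoring}:
  P1: blocked at fork node Tutoring ∈ conditioning set.
  P2: blocked at chain node TestScore ∈ conditioning set.
  P3: blocked at fork node Tutoring ∈ conditioning set.
  P4: blocked at fork node Tutoring ∈ conditioning set.
  P5: blocked at chain node TestScore ∈ conditioning set.
  P6: blocked at fork node TestScore ∈ conditioning set.
{TestScore, Tutoring} contains no descendant of SchoolQuality and blocks every backdoor path.
Every element of {TestScore, Tutoring} is needed (dropping TestScore leaves P2 open; dropping Tutoring leaves P1 open), so no proper subset is valid.
Among all size-2 subsets of the eligible variables, only {TestScore, Tutoring} blocks every backdoor path, so it is the unique smallest valid adjustment set.

{TestScore, Tutoring}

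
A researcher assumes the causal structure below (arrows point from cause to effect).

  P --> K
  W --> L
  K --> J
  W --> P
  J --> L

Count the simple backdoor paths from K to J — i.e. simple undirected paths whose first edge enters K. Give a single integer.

A backdoor path from K to J is any simple undirected path whose first edge points into K (i.e. leaves K via a parent).
Parents of K: {P}.
Enumerating:
  P1: K <- P <- W -> L <- J
That exhausts the simple backdoor paths. Count: 1.

1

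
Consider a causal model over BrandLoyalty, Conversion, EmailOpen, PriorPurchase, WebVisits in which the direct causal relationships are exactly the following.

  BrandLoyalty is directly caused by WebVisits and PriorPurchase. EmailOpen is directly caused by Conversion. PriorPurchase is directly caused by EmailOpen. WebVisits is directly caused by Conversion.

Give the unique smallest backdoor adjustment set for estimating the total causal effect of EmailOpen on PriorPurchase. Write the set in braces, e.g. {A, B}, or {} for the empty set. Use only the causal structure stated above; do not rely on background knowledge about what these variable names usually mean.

{}

Variables eligible for adjustment (non-descendants of EmailOpen, excluding EmailOpen and PriorPurchase): {Conversion, WebVisits}.
Backdoor paths from EmailOpen to PriorPurchase:
  P1: EmailOpen <- Conversion -> WebVisits -> BrandLoyalty <- PriorPurchase
Each backdoor path contains an unconditioned collider, so every path is already blocked with the empty conditioning set:
  P1: blocked at collider BrandLoyalty (neither it nor any descendant is in the conditioning set).
The empty set is therefore the unique smallest valid set.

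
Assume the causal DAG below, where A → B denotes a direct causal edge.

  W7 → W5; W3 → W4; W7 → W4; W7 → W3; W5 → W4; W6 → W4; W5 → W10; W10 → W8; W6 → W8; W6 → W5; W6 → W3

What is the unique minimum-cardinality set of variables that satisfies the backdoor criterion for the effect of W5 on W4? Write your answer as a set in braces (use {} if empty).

Variables eligible for adjustment (non-descendants of W5, excluding W5 and W4): {W3, W6, W7}.
Backdoor paths from W5 to W4:
  P1: W5 <- W6 -> W3 <- W7 -> W4
  P2: W5 <- W6 -> W3 -> W4
  P3: W5 <- W6 -> W4
  P4: W5 <- W7 -> W3 <- W6 -> W4
  P5: W5 <- W7 -> W3 -> W4
  P6: W5 <- W7 -> W4
The empty set is not sufficient: P2 (W5 <- W6 -> W3 -> W4) has no collider blocking it and no conditioned non-collider, so it is open.
Try {W6, W7}:
  P1: blocked at fork node W6 ∈ conditioning set.
  P2: blocked at fork node W6 ∈ conditioning set.
  P3: blocked at fork node W6 ∈ conditioning set.
  P4: blocked at fork node W7 ∈ conditioning set.
  P5: blocked at fork node W7 ∈ conditioning set.
  P6: blocked at fork node W7 ∈ conditioning set.
{W6, W7} contains no descendant of W5 and blocks every backdoor path.
Every element of {W6, W7} is needed (dropping W6 leaves P2 open; dropping W7 leaves P5 open), so no proper subset is valid.
Among all size-2 subsets of the eligible variables, only {W6, W7} blocks every backdoor path, so it is the unique smallest valid adjustment set.

{W6, W7}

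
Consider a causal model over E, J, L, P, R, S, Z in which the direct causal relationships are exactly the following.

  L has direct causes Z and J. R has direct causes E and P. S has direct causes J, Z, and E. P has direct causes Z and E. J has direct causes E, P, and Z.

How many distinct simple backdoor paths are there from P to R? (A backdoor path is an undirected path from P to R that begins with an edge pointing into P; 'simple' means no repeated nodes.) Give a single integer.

7

A backdoor path from P to R is any simple undirected path whose first edge points into P (i.e. leaves P via a parent).
Parents of P: {E, Z}.
Enumerating:
  P1: P <- E -> R
  P2: P <- Z -> J <- E -> R
  P3: P <- Z -> J -> S <- E -> R
  P4: P <- Z -> L <- J <- E -> R
  P5: P <- Z -> L <- J -> S <- E -> R
  P6: P <- Z -> S <- E -> R
  P7: P <- Z -> S <- J <- E -> R
That exhausts the simple backdoor paths. Count: 7.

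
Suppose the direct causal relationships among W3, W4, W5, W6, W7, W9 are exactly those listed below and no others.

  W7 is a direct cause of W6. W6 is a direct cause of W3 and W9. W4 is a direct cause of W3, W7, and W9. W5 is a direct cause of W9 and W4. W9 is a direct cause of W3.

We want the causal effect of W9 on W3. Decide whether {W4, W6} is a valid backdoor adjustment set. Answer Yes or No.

Yes

Backdoor paths from W9 to W3 (paths whose first edge points into W9):
  P1: W9 <- W5 -> W4 -> W7 -> W6 -> W3
  P2: W9 <- W5 -> W4 -> W3
  P3: W9 <- W4 -> W7 -> W6 -> W3
  P4: W9 <- W4 -> W3
  P5: W9 <- W6 <- W7 <- W4 -> W3
  P6: W9 <- W6 -> W3
Condition 1 (no descendant of W9 in the set): holds — descendants of W9 are {W3}; none are in {W4, W6}.
Condition 2 (every backdoor path blocked by {W4, W6}):
  P1: blocked at chain node W4 ∈ conditioning set.
  P2: blocked at chain node W4 ∈ conditioning set.
  P3: blocked at fork node W4 ∈ conditioning set.
  P4: blocked at fork node W4 ∈ conditioning set.
  P5: blocked at chain node W6 ∈ conditioning set.
  P6: blocked at fork node W6 ∈ conditioning set.
{W4, W6} satisfies the backdoor criterion.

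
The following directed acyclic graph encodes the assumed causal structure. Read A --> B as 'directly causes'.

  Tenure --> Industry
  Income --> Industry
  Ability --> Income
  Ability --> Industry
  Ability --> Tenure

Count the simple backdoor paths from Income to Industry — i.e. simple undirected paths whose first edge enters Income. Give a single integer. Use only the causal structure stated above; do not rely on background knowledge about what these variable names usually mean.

2

A backdoor path from Income to Industry is any simple undirected path whose first edge points into Income (i.e. leaves Income via a parent).
Parents of Income: {Ability}.
Enumerating:
  P1: Income <- Ability -> Tenure -> Industry
  P2: Income <- Ability -> Industry
That exhausts the simple backdoor paths. Count: 2.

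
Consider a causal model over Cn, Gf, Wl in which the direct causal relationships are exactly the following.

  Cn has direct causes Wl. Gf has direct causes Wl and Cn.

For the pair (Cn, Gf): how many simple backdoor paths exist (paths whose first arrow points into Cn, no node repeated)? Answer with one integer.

1

A backdoor path from Cn to Gf is any simple undirected path whose first edge points into Cn (i.e. leaves Cn via a parent).
Parents of Cn: {Wl}.
Enumerating:
  P1: Cn <- Wl -> Gf
That exhausts the simple backdoor paths. Count: 1.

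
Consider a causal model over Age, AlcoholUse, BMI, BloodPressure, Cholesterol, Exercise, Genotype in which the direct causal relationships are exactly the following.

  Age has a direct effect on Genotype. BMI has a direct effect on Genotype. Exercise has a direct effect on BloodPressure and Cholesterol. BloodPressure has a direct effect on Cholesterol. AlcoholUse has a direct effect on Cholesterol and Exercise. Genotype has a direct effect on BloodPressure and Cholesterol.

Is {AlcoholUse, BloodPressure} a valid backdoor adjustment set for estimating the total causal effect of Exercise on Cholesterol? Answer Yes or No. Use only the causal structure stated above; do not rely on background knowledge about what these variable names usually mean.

No

Backdoor paths from Exercise to Cholesterol (paths whose first edge points into Exercise):
  P1: Exercise <- AlcoholUse -> Cholesterol
Condition 1 (no descendant of Exercise in the set): FAILS — BloodPressure is a descendant of Exercise.
Condition 2 (every backdoor path blocked by {AlcoholUse, BloodPressure}):
  P1: blocked at fork node AlcoholUse ∈ conditioning set.
{AlcoholUse, BloodPressure} does not satisfy the backdoor criterion.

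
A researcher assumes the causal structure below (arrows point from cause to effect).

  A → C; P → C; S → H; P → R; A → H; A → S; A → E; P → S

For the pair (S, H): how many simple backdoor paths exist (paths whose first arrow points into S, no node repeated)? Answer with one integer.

A backdoor path from S to H is any simple undirected path whose first edge points into S (i.e. leaves S via a parent).
Parents of S: {A, P}.
Enumerating:
  P1: S <- P -> C <- A -> H
  P2: S <- A -> H
That exhausts the simple backdoor paths. Count: 2.

2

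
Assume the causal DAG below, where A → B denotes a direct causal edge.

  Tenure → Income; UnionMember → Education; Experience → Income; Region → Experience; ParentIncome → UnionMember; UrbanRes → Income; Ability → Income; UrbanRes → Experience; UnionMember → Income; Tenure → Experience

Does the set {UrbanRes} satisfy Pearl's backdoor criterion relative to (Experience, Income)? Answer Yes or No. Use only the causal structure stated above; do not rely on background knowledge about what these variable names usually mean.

Backdoor paths from Experience to Income (paths whose first edge points into Experience):
  P1: Experience <- Tenure -> Income
  P2: Experience <- UrbanRes -> Income
Condition 1 (no descendant of Experience in the set): holds — descendants of Experience are {Income}; none are in {UrbanRes}.
Condition 2 (every backdoor path blocked by {UrbanRes}):
  P1: open — no interior node is in the conditioning set.
  P2: blocked at fork node UrbanRes ∈ conditioning set.
{UrbanRes} does not satisfy the backdoor criterion.

No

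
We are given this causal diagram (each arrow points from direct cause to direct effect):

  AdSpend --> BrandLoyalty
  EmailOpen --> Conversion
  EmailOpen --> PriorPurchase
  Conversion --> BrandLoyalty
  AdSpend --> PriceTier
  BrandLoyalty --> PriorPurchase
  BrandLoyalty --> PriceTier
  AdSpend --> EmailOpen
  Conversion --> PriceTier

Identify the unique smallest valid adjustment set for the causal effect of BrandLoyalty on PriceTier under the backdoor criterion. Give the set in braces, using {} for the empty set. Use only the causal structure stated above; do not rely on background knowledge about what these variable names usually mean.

Variables eligible for adjustment (non-descendants of BrandLoyalty, excluding BrandLoyalty and PriceTier): {AdSpend, Conversion, EmailOpen}.
Backdoor paths from BrandLoyalty to PriceTier:
  P1: BrandLoyalty <- AdSpend -> EmailOpen -> Conversion -> PriceTier
  P2: BrandLoyalty <- AdSpend -> PriceTier
  P3: BrandLoyalty <- Conversion <- EmailOpen <- AdSpend -> PriceTier
  P4: BrandLoyalty <- Conversion -> PriceTier
The empty set is not sufficient: P1 (BrandLoyalty <- AdSpend -> EmailOpen -> Conversion -> PriceTier) has no collider blocking it and no conditioned non-collider, so it is open.
Try {AdSpend, Conversion}:
  P1: blocked at fork node AdSpend ∈ conditioning set.
  P2: blocked at fork node AdSpend ∈ conditioning set.
  P3: blocked at chain node Conversion ∈ conditioning set.
  P4: blocked at fork node Conversion ∈ conditioning set.
{AdSpend, Conversion} contains no descendant of BrandLoyalty and blocks every backdoor path.
Every element of {AdSpend, Conversion} is needed (dropping AdSpend leaves P2 open; dropping Conversion leaves P4 open), so no proper subset is valid.
Among all size-2 subsets of the eligible variables, only {AdSpend, Conversion} blocks every backdoor path, so it is the unique smallest valid adjustment set.

{AdSpend, Conversion}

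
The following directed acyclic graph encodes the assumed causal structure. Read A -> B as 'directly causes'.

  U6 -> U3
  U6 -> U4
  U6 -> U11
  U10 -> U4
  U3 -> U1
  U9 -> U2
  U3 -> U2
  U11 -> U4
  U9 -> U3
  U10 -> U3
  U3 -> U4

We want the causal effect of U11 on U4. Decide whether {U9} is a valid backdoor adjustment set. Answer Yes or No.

Backdoor paths from U11 to U4 (paths whose first edge points into U11):
  P1: U11 <- U6 -> U3 <- U10 -> U4
  P2: U11 <- U6 -> U3 -> U4
  P3: U11 <- U6 -> U4
Condition 1 (no descendant of U11 in the set): holds — descendants of U11 are {U4}; none are in {U9}.
Condition 2 (every backdoor path blocked by {U9}):
  P1: blocked at collider U3 (neither it nor any descendant is in the conditioning set).
  P2: open — no interior node is in the conditioning set.
  P3: open — no interior node is in the conditioning set.
{U9} does not satisfy the backdoor criterion.

No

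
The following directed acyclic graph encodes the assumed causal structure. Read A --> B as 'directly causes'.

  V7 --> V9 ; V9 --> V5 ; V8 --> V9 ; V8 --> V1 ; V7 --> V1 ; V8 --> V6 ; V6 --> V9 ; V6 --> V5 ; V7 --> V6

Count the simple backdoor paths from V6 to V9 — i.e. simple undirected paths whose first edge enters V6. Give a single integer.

4

A backdoor path from V6 to V9 is any simple undirected path whose first edge points into V6 (i.e. leaves V6 via a parent).
Parents of V6: {V7, V8}.
Enumerating:
  P1: V6 <- V8 -> V9
  P2: V6 <- V8 -> V1 <- V7 -> V9
  P3: V6 <- V7 -> V9
  P4: V6 <- V7 -> V1 <- V8 -> V9
That exhausts the simple backdoor paths. Count: 4.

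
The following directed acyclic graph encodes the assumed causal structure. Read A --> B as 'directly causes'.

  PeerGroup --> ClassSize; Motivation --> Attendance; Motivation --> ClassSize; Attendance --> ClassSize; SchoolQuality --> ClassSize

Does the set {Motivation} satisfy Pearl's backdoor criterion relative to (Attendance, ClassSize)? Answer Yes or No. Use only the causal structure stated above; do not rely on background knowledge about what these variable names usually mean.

Yes

Backdoor paths from Attendance to ClassSize (paths whose first edge points into Attendance):
  P1: Attendance <- Motivation -> ClassSize
Condition 1 (no descendant of Attendance in the set): holds — descendants of Attendance are {ClassSize}; none are in {Motivation}.
Condition 2 (every backdoor path blocked by {Motivation}):
  P1: blocked at fork node Motivation ∈ conditioning set.
{Motivation} satisfies the backdoor criterion.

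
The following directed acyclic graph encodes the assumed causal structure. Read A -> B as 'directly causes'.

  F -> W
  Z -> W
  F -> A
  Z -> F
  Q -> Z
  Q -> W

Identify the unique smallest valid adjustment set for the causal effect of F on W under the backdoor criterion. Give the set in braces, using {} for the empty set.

Variables eligible for adjustment (non-descendants of F, excluding F and W): {Q, Z}.
Backdoor paths from F to W:
  P1: F <- Z <- Q -> W
  P2: F <- Z -> W
The empty set is not sufficient: P1 (F <- Z <- Q -> W) has no collider blocking it and no conditioned non-collider, so it is open.
Try {Z}:
  P1: blocked at chain node Z ∈ conditioning set.
  P2: blocked at fork node Z ∈ conditioning set.
{Z} contains no descendant of F and blocks every backdoor path.
No other singleton works — e.g. {Q} leaves P2 open — so {Z} is the unique smallest valid adjustment set.

{Z}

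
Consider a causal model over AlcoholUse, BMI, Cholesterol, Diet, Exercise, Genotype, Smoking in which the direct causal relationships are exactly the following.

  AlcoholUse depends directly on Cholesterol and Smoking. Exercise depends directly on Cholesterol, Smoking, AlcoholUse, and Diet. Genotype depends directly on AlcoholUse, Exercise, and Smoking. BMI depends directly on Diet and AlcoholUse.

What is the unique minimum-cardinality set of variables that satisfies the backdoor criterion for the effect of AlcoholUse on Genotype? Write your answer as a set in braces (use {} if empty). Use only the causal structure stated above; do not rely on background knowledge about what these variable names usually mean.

Variables eligible for adjustment (non-descendants of AlcoholUse, excluding AlcoholUse and Genotype): {Cholesterol, Diet, Smoking}.
Backdoor paths from AlcoholUse to Genotype:
  P1: AlcoholUse <- Cholesterol -> Exercise <- Smoking -> Genotype
  P2: AlcoholUse <- Cholesterol -> Exercise -> Genotype
  P3: AlcoholUse <- Smoking -> Exercise -> Genotype
  P4: AlcoholUse <- Smoking -> Genotype
The empty set is not sufficient: P2 (AlcoholUse <- Cholesterol -> Exercise -> Genotype) has no collider blocking it and no conditioned non-collider, so it is open.
Try {Cholesterol, Smoking}:
  P1: blocked at fork node Cholesterol ∈ conditioning set.
  P2: blocked at fork node Cholesterol ∈ conditioning set.
  P3: blocked at fork node Smoking ∈ conditioning set.
  P4: blocked at fork node Smoking ∈ conditioning set.
{Cholesterol, Smoking} contains no descendant of AlcoholUse and blocks every backdoor path.
Every element of {Cholesterol, Smoking} is needed (dropping Cholesterol leaves P2 open; dropping Smoking leaves P3 open), so no proper subset is valid.
Among all size-2 subsets of the eligible variables, only {Cholesterol, Smoking} blocks every backdoor path, so it is the unique smallest valid adjustment set.

{Cholesterol, Smoking}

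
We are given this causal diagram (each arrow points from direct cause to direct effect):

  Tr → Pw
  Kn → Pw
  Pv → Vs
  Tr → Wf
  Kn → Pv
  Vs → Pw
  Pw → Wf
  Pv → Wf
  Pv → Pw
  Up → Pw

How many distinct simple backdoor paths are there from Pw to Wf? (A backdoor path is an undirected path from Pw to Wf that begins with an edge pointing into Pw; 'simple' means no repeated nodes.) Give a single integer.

4

A backdoor path from Pw to Wf is any simple undirected path whose first edge points into Pw (i.e. leaves Pw via a parent).
Parents of Pw: {Kn, Pv, Tr, Up, Vs}.
Enumerating:
  P1: Pw <- Kn -> Pv -> Wf
  P2: Pw <- Tr -> Wf
  P3: Pw <- Pv -> Wf
  P4: Pw <- Vs <- Pv -> Wf
That exhausts the simple backdoor paths. Count: 4.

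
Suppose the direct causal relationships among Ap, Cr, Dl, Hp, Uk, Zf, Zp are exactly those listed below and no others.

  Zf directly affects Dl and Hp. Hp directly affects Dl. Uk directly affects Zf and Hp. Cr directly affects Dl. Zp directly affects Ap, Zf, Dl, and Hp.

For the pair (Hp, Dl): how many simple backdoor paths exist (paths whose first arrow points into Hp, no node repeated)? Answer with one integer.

A backdoor path from Hp to Dl is any simple undirected path whose first edge points into Hp (i.e. leaves Hp via a parent).
Parents of Hp: {Uk, Zf, Zp}.
Enumerating:
  P1: Hp <- Zp -> Zf -> Dl
  P2: Hp <- Zp -> Dl
  P3: Hp <- Uk -> Zf <- Zp -> Dl
  P4: Hp <- Uk -> Zf -> Dl
  P5: Hp <- Zf <- Zp -> Dl
  P6: Hp <- Zf -> Dl
That exhausts the simple backdoor paths. Count: 6.

6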